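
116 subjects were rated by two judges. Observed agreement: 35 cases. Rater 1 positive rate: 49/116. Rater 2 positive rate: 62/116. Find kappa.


P_o = 35/116 = 0.301724
P_e = (49*62 + 67*54) / 13456 = 0.494649
kappa = (P_o - P_e) / (1 - P_e)
kappa = (0.301724 - 0.494649) / (1 - 0.494649)
kappa = -0.3818

-0.3818


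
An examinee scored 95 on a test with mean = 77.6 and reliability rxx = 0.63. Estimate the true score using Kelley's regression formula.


T_est = rxx * X + (1 - rxx) * mean
T_est = 0.63 * 95 + 0.37 * 77.6
T_est = 59.85 + 28.712
T_est = 88.562

88.562


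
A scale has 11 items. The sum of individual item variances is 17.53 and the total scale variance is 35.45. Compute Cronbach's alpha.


alpha = (k/(k-1)) * (1 - sum(si^2)/s_total^2)
= (11/10) * (1 - 17.53/35.45)
alpha = 0.5561

0.5561


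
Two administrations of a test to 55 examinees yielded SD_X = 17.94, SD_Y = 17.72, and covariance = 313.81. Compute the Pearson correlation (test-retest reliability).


r = cov(X,Y) / (SD_X * SD_Y)
r = 313.81 / (17.94 * 17.72)
r = 313.81 / 317.8968
r = 0.9871

0.9871


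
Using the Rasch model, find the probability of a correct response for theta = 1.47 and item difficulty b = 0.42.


theta - b = 1.47 - 0.42 = 1.05
exp(-(theta - b)) = exp(-1.05) = 0.3499
P = 1 / (1 + 0.3499)
P = 0.7408

0.7408


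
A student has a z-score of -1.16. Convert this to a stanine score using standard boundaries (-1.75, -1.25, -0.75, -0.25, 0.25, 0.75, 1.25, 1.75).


Stanine boundaries: [-1.75, -1.25, -0.75, -0.25, 0.25, 0.75, 1.25, 1.75]
z = -1.16
Check each boundary:
  z >= -1.75 -> could be stanine 2
  z >= -1.25 -> could be stanine 3
  z < -0.75
  z < -0.25
  z < 0.25
  z < 0.75
  z < 1.25
  z < 1.75
Highest qualifying boundary gives stanine = 3

3


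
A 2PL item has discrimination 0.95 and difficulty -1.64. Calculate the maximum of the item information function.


For 2PL, max info at theta = b = -1.64
I_max = a^2 / 4 = 0.95^2 / 4
= 0.9025 / 4
I_max = 0.2256

0.2256


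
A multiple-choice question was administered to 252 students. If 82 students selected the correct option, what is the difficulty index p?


Item difficulty p = number correct / total examinees
p = 82 / 252
p = 0.3254

0.3254


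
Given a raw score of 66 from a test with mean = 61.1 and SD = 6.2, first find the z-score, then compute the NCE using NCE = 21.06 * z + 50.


z = (X - mean) / SD = (66 - 61.1) / 6.2
z = 4.9 / 6.2
z = 0.7903
NCE = NCE = 21.06z + 50
Carry z at full precision (z = 4.9 / 6.2) into the conversion:
NCE = 21.06 * (4.9 / 6.2) + 50 = 103.194 / 6.2 + 50
NCE = 16.6442 + 50
NCE = 66.6442

66.6442


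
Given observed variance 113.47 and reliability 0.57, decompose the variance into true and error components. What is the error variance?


var_true = rxx * var_obs = 0.57 * 113.47 = 64.6779
var_error = var_obs - var_true
var_error = 113.47 - 64.6779
var_error = 48.7921

48.7921


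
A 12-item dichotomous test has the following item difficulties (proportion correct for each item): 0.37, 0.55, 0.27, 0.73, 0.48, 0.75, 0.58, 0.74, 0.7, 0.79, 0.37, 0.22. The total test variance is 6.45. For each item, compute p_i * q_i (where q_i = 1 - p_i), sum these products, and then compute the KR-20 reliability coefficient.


For each item, compute p_i * q_i:
  Item 1: 0.37 * 0.63 = 0.2331
  Item 2: 0.55 * 0.45 = 0.2475
  Item 3: 0.27 * 0.73 = 0.1971
  Item 4: 0.73 * 0.27 = 0.1971
  Item 5: 0.48 * 0.52 = 0.2496
  Item 6: 0.75 * 0.25 = 0.1875
  Item 7: 0.58 * 0.42 = 0.2436
  Item 8: 0.74 * 0.26 = 0.1924
  Item 9: 0.7 * 0.3 = 0.21
  Item 10: 0.79 * 0.21 = 0.1659
  Item 11: 0.37 * 0.63 = 0.2331
  Item 12: 0.22 * 0.78 = 0.1716
Sum(p_i * q_i) = 0.2331 + 0.2475 + 0.1971 + 0.1971 + 0.2496 + 0.1875 + 0.2436 + 0.1924 + 0.21 + 0.1659 + 0.2331 + 0.1716 = 2.5285
KR-20 = (k/(k-1)) * (1 - Sum(p_i*q_i) / Var_total)
= (12/11) * (1 - 2.5285/6.45)
= 1.0909 * 0.608
KR-20 = 0.6633

0.6633


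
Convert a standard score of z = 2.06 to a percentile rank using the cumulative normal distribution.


CDF(z) = 0.5 * (1 + erf(z/sqrt(2)))
erf(1.4566) = 0.9606
CDF = 0.9803
Percentile rank = 0.9803 * 100 = 98.03

98.03


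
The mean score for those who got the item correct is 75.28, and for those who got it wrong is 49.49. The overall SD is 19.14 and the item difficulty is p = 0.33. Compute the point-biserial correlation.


q = 1 - p = 0.67
rpb = ((M1 - M0) / SD) * sqrt(p * q)
rpb = ((75.28 - 49.49) / 19.14) * sqrt(0.33 * 0.67)
rpb = 0.6336

0.6336


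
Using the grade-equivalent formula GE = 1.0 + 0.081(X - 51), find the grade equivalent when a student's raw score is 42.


raw - median = 42 - 51 = -9
slope * diff = 0.081 * -9 = -0.729
GE = 1.0 + -0.729
GE = 0.271

0.271


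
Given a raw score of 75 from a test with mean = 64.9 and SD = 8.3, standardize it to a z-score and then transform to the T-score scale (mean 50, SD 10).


z = (X - mean) / SD = (75 - 64.9) / 8.3
z = 10.1 / 8.3
z = 1.2169
T-score = T = 50 + 10z
Carry z at full precision (z = 10.1 / 8.3) into the conversion:
T-score = 50 + 10 * (10.1 / 8.3) = 50 + 101 / 8.3
T-score = 50 + 12.1687
T-score = 62.1687

62.1687


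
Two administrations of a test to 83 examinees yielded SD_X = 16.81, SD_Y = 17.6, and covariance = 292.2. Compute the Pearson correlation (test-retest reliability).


r = cov(X,Y) / (SD_X * SD_Y)
r = 292.2 / (16.81 * 17.6)
r = 292.2 / 295.856
r = 0.9876

0.9876


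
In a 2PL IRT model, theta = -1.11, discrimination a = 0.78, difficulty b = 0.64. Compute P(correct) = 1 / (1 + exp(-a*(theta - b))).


a*(theta - b) = 0.78 * (-1.11 - 0.64) = -1.365
exp(--1.365) = 3.9157
P = 1 / (1 + 3.9157)
P = 0.2034

0.2034


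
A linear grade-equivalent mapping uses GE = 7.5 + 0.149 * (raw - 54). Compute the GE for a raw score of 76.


raw - median = 76 - 54 = 22
slope * diff = 0.149 * 22 = 3.278
GE = 7.5 + 3.278
GE = 10.778

10.778


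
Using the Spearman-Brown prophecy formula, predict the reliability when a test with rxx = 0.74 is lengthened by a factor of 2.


r_new = (n * rxx) / (1 + (n-1) * rxx)
r_new = (2 * 0.74) / (1 + 1 * 0.74)
r_new = 1.48 / 1.74
r_new = 0.8506

0.8506


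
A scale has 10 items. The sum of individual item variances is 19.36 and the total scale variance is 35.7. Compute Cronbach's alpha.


alpha = (k/(k-1)) * (1 - sum(si^2)/s_total^2)
= (10/9) * (1 - 19.36/35.7)
alpha = 0.5086

0.5086


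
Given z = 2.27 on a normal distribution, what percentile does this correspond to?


CDF(z) = 0.5 * (1 + erf(z/sqrt(2)))
erf(1.6051) = 0.9768
CDF = 0.9884
Percentile rank = 0.9884 * 100 = 98.84

98.84


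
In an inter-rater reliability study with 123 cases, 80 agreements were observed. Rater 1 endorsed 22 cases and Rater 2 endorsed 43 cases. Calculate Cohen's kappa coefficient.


P_o = 80/123 = 0.650407
P_e = (22*43 + 101*80) / 15129 = 0.596603
kappa = (P_o - P_e) / (1 - P_e)
kappa = (0.650407 - 0.596603) / (1 - 0.596603)
kappa = 0.1334

0.1334


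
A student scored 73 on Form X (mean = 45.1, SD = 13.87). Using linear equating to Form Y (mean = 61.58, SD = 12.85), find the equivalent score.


slope = SD_Y / SD_X = 12.85 / 13.87 ~ 0.9265
intercept = mean_Y - slope * mean_X = 61.58 - (12.85 / 13.87) * 45.1 ~ 19.7967
Y = slope * X + intercept. To avoid rounding drift from the rounded slope/intercept, evaluate the equivalent form Y = mean_Y + SD_Y * (X - mean_X) / SD_X at full precision:
Y = 61.58 + 12.85 * (73 - 45.1) / 13.87
Y = 61.58 + 12.85 * 27.9 / 13.87
Y = 61.58 + 358.515 / 13.87
Y = 61.58 + 25.8482
Y = 87.4282

87.4282


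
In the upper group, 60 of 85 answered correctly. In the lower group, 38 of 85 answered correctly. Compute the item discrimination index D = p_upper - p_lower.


p_upper = 60/85 = 0.7059
p_lower = 38/85 = 0.4471
D = 0.7059 - 0.4471 = 0.2588

0.2588


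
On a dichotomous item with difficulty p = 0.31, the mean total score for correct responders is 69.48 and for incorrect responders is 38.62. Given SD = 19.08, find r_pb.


q = 1 - p = 0.69
rpb = ((M1 - M0) / SD) * sqrt(p * q)
rpb = ((69.48 - 38.62) / 19.08) * sqrt(0.31 * 0.69)
rpb = 0.748

0.748


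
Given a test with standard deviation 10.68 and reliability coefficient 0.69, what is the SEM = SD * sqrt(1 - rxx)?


SEM = SD * sqrt(1 - rxx)
SEM = 10.68 * sqrt(1 - 0.69)
SEM = 10.68 * sqrt(0.31) = 10.68 * 0.556776
SEM = 5.9464

5.9464


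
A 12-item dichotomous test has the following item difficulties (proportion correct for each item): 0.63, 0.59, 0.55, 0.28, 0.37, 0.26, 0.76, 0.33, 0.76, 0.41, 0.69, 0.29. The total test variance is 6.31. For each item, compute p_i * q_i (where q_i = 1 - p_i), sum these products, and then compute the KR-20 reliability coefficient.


For each item, compute p_i * q_i:
  Item 1: 0.63 * 0.37 = 0.2331
  Item 2: 0.59 * 0.41 = 0.2419
  Item 3: 0.55 * 0.45 = 0.2475
  Item 4: 0.28 * 0.72 = 0.2016
  Item 5: 0.37 * 0.63 = 0.2331
  Item 6: 0.26 * 0.74 = 0.1924
  Item 7: 0.76 * 0.24 = 0.1824
  Item 8: 0.33 * 0.67 = 0.2211
  Item 9: 0.76 * 0.24 = 0.1824
  Item 10: 0.41 * 0.59 = 0.2419
  Item 11: 0.69 * 0.31 = 0.2139
  Item 12: 0.29 * 0.71 = 0.2059
Sum(p_i * q_i) = 0.2331 + 0.2419 + 0.2475 + 0.2016 + 0.2331 + 0.1924 + 0.1824 + 0.2211 + 0.1824 + 0.2419 + 0.2139 + 0.2059 = 2.5972
KR-20 = (k/(k-1)) * (1 - Sum(p_i*q_i) / Var_total)
= (12/11) * (1 - 2.5972/6.31)
= 1.0909 * 0.5884
KR-20 = 0.6419

0.6419


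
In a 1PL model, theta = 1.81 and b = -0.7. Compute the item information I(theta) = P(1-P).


P = 1/(1+exp(-(1.81--0.7))) = 0.9248
I = P*(1-P) = 0.9248 * 0.0752
I = 0.0695

0.0695


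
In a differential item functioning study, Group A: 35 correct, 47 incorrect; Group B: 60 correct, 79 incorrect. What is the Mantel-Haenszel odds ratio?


Odds_A = 35/47 = 0.7447
Odds_B = 60/79 = 0.7595
OR = Odds_A / Odds_B = 0.7447 / 0.7595
Exactly, OR = (35 * 79) / (47 * 60) = 2765 / 2820
OR = 0.9805

0.9805


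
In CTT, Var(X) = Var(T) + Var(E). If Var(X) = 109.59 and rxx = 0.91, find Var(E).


var_true = rxx * var_obs = 0.91 * 109.59 = 99.7269
var_error = var_obs - var_true
var_error = 109.59 - 99.7269
var_error = 9.8631

9.8631


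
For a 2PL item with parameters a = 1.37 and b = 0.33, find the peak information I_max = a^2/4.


For 2PL, max info at theta = b = 0.33
I_max = a^2 / 4 = 1.37^2 / 4
= 1.8769 / 4
I_max = 0.4692

0.4692


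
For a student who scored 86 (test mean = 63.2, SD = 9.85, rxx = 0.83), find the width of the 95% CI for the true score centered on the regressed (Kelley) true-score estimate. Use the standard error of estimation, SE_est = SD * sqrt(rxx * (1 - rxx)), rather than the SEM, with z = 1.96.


True score estimate = 0.83*86 + 0.17*63.2 = 82.124
SE_est = SD * sqrt(rxx * (1 - rxx)) = 9.85 * sqrt(0.83 * 0.17) = 9.85 * sqrt(0.1411) = 3.699983
CI = T_est +/- z * SE_est, so width = 2 * z * SE_est = 2 * 1.96 * 3.699983
Width = 14.5039

14.5039


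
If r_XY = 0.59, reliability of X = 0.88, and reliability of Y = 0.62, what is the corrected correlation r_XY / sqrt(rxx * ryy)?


r_corrected = rxy / sqrt(rxx * ryy)
= 0.59 / sqrt(0.88 * 0.62)
= 0.59 / sqrt(0.5456)
= 0.59 / 0.738647
r_corrected = 0.7988

0.7988


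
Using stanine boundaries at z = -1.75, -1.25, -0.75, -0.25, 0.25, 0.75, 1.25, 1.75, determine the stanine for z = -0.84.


Stanine boundaries: [-1.75, -1.25, -0.75, -0.25, 0.25, 0.75, 1.25, 1.75]
z = -0.84
Check each boundary:
  z >= -1.75 -> could be stanine 2
  z >= -1.25 -> could be stanine 3
  z < -0.75
  z < -0.25
  z < 0.25
  z < 0.75
  z < 1.25
  z < 1.75
Highest qualifying boundary gives stanine = 3

3


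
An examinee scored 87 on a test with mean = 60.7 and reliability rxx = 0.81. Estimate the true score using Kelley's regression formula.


T_est = rxx * X + (1 - rxx) * mean
T_est = 0.81 * 87 + 0.19 * 60.7
T_est = 70.47 + 11.533
T_est = 82.003

82.003


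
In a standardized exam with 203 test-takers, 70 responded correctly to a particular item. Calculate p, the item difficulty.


Item difficulty p = number correct / total examinees
p = 70 / 203
p = 0.3448

0.3448


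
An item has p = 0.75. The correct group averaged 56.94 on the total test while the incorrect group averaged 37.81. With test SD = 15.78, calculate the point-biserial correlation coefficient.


q = 1 - p = 0.25
rpb = ((M1 - M0) / SD) * sqrt(p * q)
rpb = ((56.94 - 37.81) / 15.78) * sqrt(0.75 * 0.25)
rpb = 0.5249

0.5249


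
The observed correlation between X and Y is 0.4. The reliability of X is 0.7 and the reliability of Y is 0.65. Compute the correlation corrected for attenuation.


r_corrected = rxy / sqrt(rxx * ryy)
= 0.4 / sqrt(0.7 * 0.65)
= 0.4 / sqrt(0.455)
= 0.4 / 0.674537
r_corrected = 0.593

0.593


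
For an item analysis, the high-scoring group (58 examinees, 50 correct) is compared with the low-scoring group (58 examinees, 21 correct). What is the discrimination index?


p_upper = 50/58 = 0.8621
p_lower = 21/58 = 0.3621
D = 0.8621 - 0.3621 = 0.5

0.5


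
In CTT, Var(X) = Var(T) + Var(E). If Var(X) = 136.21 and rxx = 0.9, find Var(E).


var_true = rxx * var_obs = 0.9 * 136.21 = 122.589
var_error = var_obs - var_true
var_error = 136.21 - 122.589
var_error = 13.621

13.621


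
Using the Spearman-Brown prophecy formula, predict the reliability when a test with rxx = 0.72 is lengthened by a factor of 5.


r_new = (n * rxx) / (1 + (n-1) * rxx)
r_new = (5 * 0.72) / (1 + 4 * 0.72)
r_new = 3.6 / 3.88
r_new = 0.9278

0.9278


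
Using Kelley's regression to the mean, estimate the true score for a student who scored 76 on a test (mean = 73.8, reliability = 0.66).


T_est = rxx * X + (1 - rxx) * mean
T_est = 0.66 * 76 + 0.34 * 73.8
T_est = 50.16 + 25.092
T_est = 75.252

75.252


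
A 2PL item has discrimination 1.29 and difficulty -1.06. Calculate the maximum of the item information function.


For 2PL, max info at theta = b = -1.06
I_max = a^2 / 4 = 1.29^2 / 4
= 1.6641 / 4
I_max = 0.416

0.416


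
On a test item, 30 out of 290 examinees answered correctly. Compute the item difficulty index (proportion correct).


Item difficulty p = number correct / total examinees
p = 30 / 290
p = 0.1034

0.1034


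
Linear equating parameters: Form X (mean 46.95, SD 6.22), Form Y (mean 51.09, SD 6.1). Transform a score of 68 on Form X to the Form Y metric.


slope = SD_Y / SD_X = 6.1 / 6.22 ~ 0.9807
intercept = mean_Y - slope * mean_X = 51.09 - (6.1 / 6.22) * 46.95 ~ 5.0458
Y = slope * X + intercept. To avoid rounding drift from the rounded slope/intercept, evaluate the equivalent form Y = mean_Y + SD_Y * (X - mean_X) / SD_X at full precision:
Y = 51.09 + 6.1 * (68 - 46.95) / 6.22
Y = 51.09 + 6.1 * 21.05 / 6.22
Y = 51.09 + 128.405 / 6.22
Y = 51.09 + 20.6439
Y = 71.7339

71.7339


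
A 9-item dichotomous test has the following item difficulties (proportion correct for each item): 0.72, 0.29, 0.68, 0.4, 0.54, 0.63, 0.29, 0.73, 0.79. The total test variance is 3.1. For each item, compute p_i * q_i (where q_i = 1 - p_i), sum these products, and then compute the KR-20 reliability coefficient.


For each item, compute p_i * q_i:
  Item 1: 0.72 * 0.28 = 0.2016
  Item 2: 0.29 * 0.71 = 0.2059
  Item 3: 0.68 * 0.32 = 0.2176
  Item 4: 0.4 * 0.6 = 0.24
  Item 5: 0.54 * 0.46 = 0.2484
  Item 6: 0.63 * 0.37 = 0.2331
  Item 7: 0.29 * 0.71 = 0.2059
  Item 8: 0.73 * 0.27 = 0.1971
  Item 9: 0.79 * 0.21 = 0.1659
Sum(p_i * q_i) = 0.2016 + 0.2059 + 0.2176 + 0.24 + 0.2484 + 0.2331 + 0.2059 + 0.1971 + 0.1659 = 1.9155
KR-20 = (k/(k-1)) * (1 - Sum(p_i*q_i) / Var_total)
= (9/8) * (1 - 1.9155/3.1)
= 1.125 * 0.3821
KR-20 = 0.4299

0.4299


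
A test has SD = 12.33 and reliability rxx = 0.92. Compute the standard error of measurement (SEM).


SEM = SD * sqrt(1 - rxx)
SEM = 12.33 * sqrt(1 - 0.92)
SEM = 12.33 * sqrt(0.08) = 12.33 * 0.282843
SEM = 3.4875

3.4875


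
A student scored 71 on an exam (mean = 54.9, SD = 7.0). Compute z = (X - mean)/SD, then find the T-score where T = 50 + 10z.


z = (X - mean) / SD = (71 - 54.9) / 7.0
z = 16.1 / 7.0
z = 2.3
T-score = T = 50 + 10z
Carry z at full precision (z = 16.1 / 7.0) into the conversion:
T-score = 50 + 10 * (16.1 / 7.0) = 50 + 161 / 7.0
T-score = 50 + 23.0
T-score = 73.0

73.0


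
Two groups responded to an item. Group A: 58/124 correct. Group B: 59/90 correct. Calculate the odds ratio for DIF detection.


Odds_A = 58/66 = 0.8788
Odds_B = 59/31 = 1.9032
OR = Odds_A / Odds_B = 0.8788 / 1.9032
Exactly, OR = (58 * 31) / (66 * 59) = 1798 / 3894
OR = 0.4617

0.4617


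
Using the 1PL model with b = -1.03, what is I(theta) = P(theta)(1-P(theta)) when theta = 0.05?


P = 1/(1+exp(-(0.05--1.03))) = 0.7465
I = P*(1-P) = 0.7465 * 0.2535
I = 0.1892

0.1892


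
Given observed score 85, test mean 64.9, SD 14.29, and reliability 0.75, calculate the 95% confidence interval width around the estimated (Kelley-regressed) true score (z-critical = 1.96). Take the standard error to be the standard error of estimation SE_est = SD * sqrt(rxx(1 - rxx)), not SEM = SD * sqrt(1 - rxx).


True score estimate = 0.75*85 + 0.25*64.9 = 79.975
SE_est = SD * sqrt(rxx * (1 - rxx)) = 14.29 * sqrt(0.75 * 0.25) = 14.29 * sqrt(0.1875) = 6.187752
CI = T_est +/- z * SE_est, so width = 2 * z * SE_est = 2 * 1.96 * 6.187752
Width = 24.256

24.256


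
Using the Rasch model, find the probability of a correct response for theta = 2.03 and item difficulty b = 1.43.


theta - b = 2.03 - 1.43 = 0.6
exp(-(theta - b)) = exp(-0.6) = 0.5488
P = 1 / (1 + 0.5488)
P = 0.6457

0.6457


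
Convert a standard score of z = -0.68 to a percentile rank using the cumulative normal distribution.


CDF(z) = 0.5 * (1 + erf(z/sqrt(2)))
erf(-0.4808) = -0.5035
CDF = 0.2483
Percentile rank = 0.2483 * 100 = 24.83

24.83


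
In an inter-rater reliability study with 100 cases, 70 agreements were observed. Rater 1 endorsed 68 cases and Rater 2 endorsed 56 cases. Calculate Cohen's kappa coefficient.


P_o = 70/100 = 0.7
P_e = (68*56 + 32*44) / 10000 = 0.5216
kappa = (P_o - P_e) / (1 - P_e)
kappa = (0.7 - 0.5216) / (1 - 0.5216)
kappa = 0.3729

0.3729


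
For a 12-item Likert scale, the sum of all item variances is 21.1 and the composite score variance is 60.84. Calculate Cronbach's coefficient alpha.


alpha = (k/(k-1)) * (1 - sum(si^2)/s_total^2)
= (12/11) * (1 - 21.1/60.84)
alpha = 0.7126

0.7126


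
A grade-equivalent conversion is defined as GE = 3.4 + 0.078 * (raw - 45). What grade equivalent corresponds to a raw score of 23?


raw - median = 23 - 45 = -22
slope * diff = 0.078 * -22 = -1.716
GE = 3.4 + -1.716
GE = 1.684

1.684


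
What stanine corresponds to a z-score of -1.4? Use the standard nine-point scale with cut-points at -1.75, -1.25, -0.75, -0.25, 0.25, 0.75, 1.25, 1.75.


Stanine boundaries: [-1.75, -1.25, -0.75, -0.25, 0.25, 0.75, 1.25, 1.75]
z = -1.4
Check each boundary:
  z >= -1.75 -> could be stanine 2
  z < -1.25
  z < -0.75
  z < -0.25
  z < 0.25
  z < 0.75
  z < 1.25
  z < 1.75
Highest qualifying boundary gives stanine = 2

2


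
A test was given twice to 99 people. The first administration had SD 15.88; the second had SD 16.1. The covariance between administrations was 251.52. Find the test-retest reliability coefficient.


r = cov(X,Y) / (SD_X * SD_Y)
r = 251.52 / (15.88 * 16.1)
r = 251.52 / 255.668
r = 0.9838

0.9838


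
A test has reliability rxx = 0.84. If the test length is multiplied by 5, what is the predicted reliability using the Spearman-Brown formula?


r_new = (n * rxx) / (1 + (n-1) * rxx)
r_new = (5 * 0.84) / (1 + 4 * 0.84)
r_new = 4.2 / 4.36
r_new = 0.9633

0.9633


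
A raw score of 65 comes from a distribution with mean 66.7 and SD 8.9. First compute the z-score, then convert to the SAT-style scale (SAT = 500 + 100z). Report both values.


z = (X - mean) / SD = (65 - 66.7) / 8.9
z = -1.7 / 8.9
z = -0.191
SAT-scale = SAT = 500 + 100z
Carry z at full precision (z = -1.7 / 8.9) into the conversion:
SAT-scale = 500 + 100 * (-1.7 / 8.9) = 500 + -170 / 8.9
SAT-scale = 500 + -19.1011
SAT-scale = 480.8989

480.8989


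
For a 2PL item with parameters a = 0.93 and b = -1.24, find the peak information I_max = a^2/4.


For 2PL, max info at theta = b = -1.24
I_max = a^2 / 4 = 0.93^2 / 4
= 0.8649 / 4
I_max = 0.2162

0.2162


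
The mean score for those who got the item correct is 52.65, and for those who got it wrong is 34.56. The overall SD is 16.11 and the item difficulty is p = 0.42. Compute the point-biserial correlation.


q = 1 - p = 0.58
rpb = ((M1 - M0) / SD) * sqrt(p * q)
rpb = ((52.65 - 34.56) / 16.11) * sqrt(0.42 * 0.58)
rpb = 0.5542

0.5542


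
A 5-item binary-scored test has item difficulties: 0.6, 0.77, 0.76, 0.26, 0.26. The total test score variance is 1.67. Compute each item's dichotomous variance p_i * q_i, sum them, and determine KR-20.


For each item, compute p_i * q_i:
  Item 1: 0.6 * 0.4 = 0.24
  Item 2: 0.77 * 0.23 = 0.1771
  Item 3: 0.76 * 0.24 = 0.1824
  Item 4: 0.26 * 0.74 = 0.1924
  Item 5: 0.26 * 0.74 = 0.1924
Sum(p_i * q_i) = 0.24 + 0.1771 + 0.1824 + 0.1924 + 0.1924 = 0.9843
KR-20 = (k/(k-1)) * (1 - Sum(p_i*q_i) / Var_total)
= (5/4) * (1 - 0.9843/1.67)
= 1.25 * 0.4106
KR-20 = 0.5132

0.5132


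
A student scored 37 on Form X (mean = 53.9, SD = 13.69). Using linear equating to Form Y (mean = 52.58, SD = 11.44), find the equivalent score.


slope = SD_Y / SD_X = 11.44 / 13.69 ~ 0.8356
intercept = mean_Y - slope * mean_X = 52.58 - (11.44 / 13.69) * 53.9 ~ 7.5387
Y = slope * X + intercept. To avoid rounding drift from the rounded slope/intercept, evaluate the equivalent form Y = mean_Y + SD_Y * (X - mean_X) / SD_X at full precision:
Y = 52.58 + 11.44 * (37 - 53.9) / 13.69
Y = 52.58 - 11.44 * 16.9 / 13.69
Y = 52.58 - 193.336 / 13.69
Y = 52.58 - 14.1224
Y = 38.4576

38.4576


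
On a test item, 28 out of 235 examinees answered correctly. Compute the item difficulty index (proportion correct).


Item difficulty p = number correct / total examinees
p = 28 / 235
p = 0.1191

0.1191


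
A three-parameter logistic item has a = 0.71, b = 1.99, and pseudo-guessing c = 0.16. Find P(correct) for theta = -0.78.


logit = 0.71*(-0.78 - 1.99) = -1.9667
P* = 1/(1 + exp(--1.9667)) = 0.1227
P = 0.16 + (1 - 0.16) * 0.1227
P = 0.2631

0.2631


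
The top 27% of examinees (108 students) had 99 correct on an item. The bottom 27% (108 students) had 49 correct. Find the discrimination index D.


p_upper = 99/108 = 0.9167
p_lower = 49/108 = 0.4537
D = 0.9167 - 0.4537 = 0.463

0.463


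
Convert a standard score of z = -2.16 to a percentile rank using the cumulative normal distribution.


CDF(z) = 0.5 * (1 + erf(z/sqrt(2)))
erf(-1.5274) = -0.9692
CDF = 0.0154
Percentile rank = 0.0154 * 100 = 1.54

1.54


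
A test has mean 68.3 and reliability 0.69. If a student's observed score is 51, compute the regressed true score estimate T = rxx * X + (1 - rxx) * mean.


T_est = rxx * X + (1 - rxx) * mean
T_est = 0.69 * 51 + 0.31 * 68.3
T_est = 35.19 + 21.173
T_est = 56.363

56.363


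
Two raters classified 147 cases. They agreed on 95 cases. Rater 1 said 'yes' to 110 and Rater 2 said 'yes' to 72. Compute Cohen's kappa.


P_o = 95/147 = 0.646259
P_e = (110*72 + 37*75) / 21609 = 0.494933
kappa = (P_o - P_e) / (1 - P_e)
kappa = (0.646259 - 0.494933) / (1 - 0.494933)
kappa = 0.2996

0.2996


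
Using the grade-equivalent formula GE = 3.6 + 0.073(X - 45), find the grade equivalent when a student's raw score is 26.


raw - median = 26 - 45 = -19
slope * diff = 0.073 * -19 = -1.387
GE = 3.6 + -1.387
GE = 2.213

2.213


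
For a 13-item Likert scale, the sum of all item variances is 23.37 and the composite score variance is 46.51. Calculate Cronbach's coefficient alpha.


alpha = (k/(k-1)) * (1 - sum(si^2)/s_total^2)
= (13/12) * (1 - 23.37/46.51)
alpha = 0.539

0.539


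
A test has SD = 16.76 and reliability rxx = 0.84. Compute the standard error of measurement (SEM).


SEM = SD * sqrt(1 - rxx)
SEM = 16.76 * sqrt(1 - 0.84)
SEM = 16.76 * sqrt(0.16) = 16.76 * 0.4
SEM = 6.704

6.704


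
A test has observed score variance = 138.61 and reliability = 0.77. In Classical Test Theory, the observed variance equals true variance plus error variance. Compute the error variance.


var_true = rxx * var_obs = 0.77 * 138.61 = 106.7297
var_error = var_obs - var_true
var_error = 138.61 - 106.7297
var_error = 31.8803

31.8803


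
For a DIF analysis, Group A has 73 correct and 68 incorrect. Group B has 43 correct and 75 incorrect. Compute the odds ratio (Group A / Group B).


Odds_A = 73/68 = 1.0735
Odds_B = 43/75 = 0.5733
OR = Odds_A / Odds_B = 1.0735 / 0.5733
Exactly, OR = (73 * 75) / (68 * 43) = 5475 / 2924
OR = 1.8724

1.8724


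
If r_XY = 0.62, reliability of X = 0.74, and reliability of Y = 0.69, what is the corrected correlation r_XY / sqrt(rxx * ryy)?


r_corrected = rxy / sqrt(rxx * ryy)
= 0.62 / sqrt(0.74 * 0.69)
= 0.62 / sqrt(0.5106)
= 0.62 / 0.714563
r_corrected = 0.8677

0.8677


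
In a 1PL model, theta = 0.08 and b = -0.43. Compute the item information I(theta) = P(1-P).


P = 1/(1+exp(-(0.08--0.43))) = 0.6248
I = P*(1-P) = 0.6248 * 0.3752
I = 0.2344

0.2344


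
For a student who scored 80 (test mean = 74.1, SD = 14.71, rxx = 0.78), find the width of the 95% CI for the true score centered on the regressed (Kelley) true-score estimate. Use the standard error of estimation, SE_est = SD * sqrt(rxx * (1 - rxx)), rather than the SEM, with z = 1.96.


True score estimate = 0.78*80 + 0.22*74.1 = 78.702
SE_est = SD * sqrt(rxx * (1 - rxx)) = 14.71 * sqrt(0.78 * 0.22) = 14.71 * sqrt(0.1716) = 6.093563
CI = T_est +/- z * SE_est, so width = 2 * z * SE_est = 2 * 1.96 * 6.093563
Width = 23.8868

23.8868


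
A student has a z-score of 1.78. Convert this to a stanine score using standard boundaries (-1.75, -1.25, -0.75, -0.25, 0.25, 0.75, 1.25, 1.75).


Stanine boundaries: [-1.75, -1.25, -0.75, -0.25, 0.25, 0.75, 1.25, 1.75]
z = 1.78
Check each boundary:
  z >= -1.75 -> could be stanine 2
  z >= -1.25 -> could be stanine 3
  z >= -0.75 -> could be stanine 4
  z >= -0.25 -> could be stanine 5
  z >= 0.25 -> could be stanine 6
  z >= 0.75 -> could be stanine 7
  z >= 1.25 -> could be stanine 8
  z >= 1.75 -> could be stanine 9
Highest qualifying boundary gives stanine = 9

9


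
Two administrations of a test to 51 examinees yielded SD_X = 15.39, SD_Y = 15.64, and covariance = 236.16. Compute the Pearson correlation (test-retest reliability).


r = cov(X,Y) / (SD_X * SD_Y)
r = 236.16 / (15.39 * 15.64)
r = 236.16 / 240.6996
r = 0.9811

0.9811


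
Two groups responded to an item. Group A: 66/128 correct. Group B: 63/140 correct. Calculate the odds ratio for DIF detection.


Odds_A = 66/62 = 1.0645
Odds_B = 63/77 = 0.8182
OR = Odds_A / Odds_B = 1.0645 / 0.8182
Exactly, OR = (66 * 77) / (62 * 63) = 5082 / 3906
OR = 1.3011

1.3011


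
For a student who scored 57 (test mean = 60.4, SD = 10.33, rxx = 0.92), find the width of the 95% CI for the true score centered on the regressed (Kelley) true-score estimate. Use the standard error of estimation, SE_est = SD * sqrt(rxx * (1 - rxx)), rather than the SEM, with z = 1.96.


True score estimate = 0.92*57 + 0.08*60.4 = 57.272
SE_est = SD * sqrt(rxx * (1 - rxx)) = 10.33 * sqrt(0.92 * 0.08) = 10.33 * sqrt(0.0736) = 2.802459
CI = T_est +/- z * SE_est, so width = 2 * z * SE_est = 2 * 1.96 * 2.802459
Width = 10.9856

10.9856


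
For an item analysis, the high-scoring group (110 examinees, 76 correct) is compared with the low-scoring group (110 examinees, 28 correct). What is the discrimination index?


p_upper = 76/110 = 0.6909
p_lower = 28/110 = 0.2545
D = 0.6909 - 0.2545 = 0.4364

0.4364


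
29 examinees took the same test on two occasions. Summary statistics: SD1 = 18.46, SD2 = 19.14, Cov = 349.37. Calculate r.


r = cov(X,Y) / (SD_X * SD_Y)
r = 349.37 / (18.46 * 19.14)
r = 349.37 / 353.3244
r = 0.9888

0.9888


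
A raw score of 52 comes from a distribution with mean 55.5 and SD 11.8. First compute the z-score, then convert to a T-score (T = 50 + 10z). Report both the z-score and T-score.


z = (X - mean) / SD = (52 - 55.5) / 11.8
z = -3.5 / 11.8
z = -0.2966
T-score = T = 50 + 10z
Carry z at full precision (z = -3.5 / 11.8) into the conversion:
T-score = 50 + 10 * (-3.5 / 11.8) = 50 + -35 / 11.8
T-score = 50 + -2.9661
T-score = 47.0339

47.0339


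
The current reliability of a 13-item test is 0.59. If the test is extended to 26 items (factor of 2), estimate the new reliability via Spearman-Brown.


r_new = (n * rxx) / (1 + (n-1) * rxx)
r_new = (2 * 0.59) / (1 + 1 * 0.59)
r_new = 1.18 / 1.59
r_new = 0.7421

0.7421


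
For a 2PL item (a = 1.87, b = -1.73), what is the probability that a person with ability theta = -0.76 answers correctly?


a*(theta - b) = 1.87 * (-0.76 - -1.73) = 1.8139
exp(-1.8139) = 0.163
P = 1 / (1 + 0.163)
P = 0.8598

0.8598


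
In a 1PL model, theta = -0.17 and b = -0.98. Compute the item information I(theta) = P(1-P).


P = 1/(1+exp(-(-0.17--0.98))) = 0.6921
I = P*(1-P) = 0.6921 * 0.3079
I = 0.2131

0.2131


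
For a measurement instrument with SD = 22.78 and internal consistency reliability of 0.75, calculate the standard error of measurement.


SEM = SD * sqrt(1 - rxx)
SEM = 22.78 * sqrt(1 - 0.75)
SEM = 22.78 * sqrt(0.25) = 22.78 * 0.5
SEM = 11.39

11.39


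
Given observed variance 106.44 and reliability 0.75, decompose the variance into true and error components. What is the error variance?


var_true = rxx * var_obs = 0.75 * 106.44 = 79.83
var_error = var_obs - var_true
var_error = 106.44 - 79.83
var_error = 26.61

26.61


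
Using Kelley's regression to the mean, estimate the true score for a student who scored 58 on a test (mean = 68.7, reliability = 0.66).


T_est = rxx * X + (1 - rxx) * mean
T_est = 0.66 * 58 + 0.34 * 68.7
T_est = 38.28 + 23.358
T_est = 61.638

61.638


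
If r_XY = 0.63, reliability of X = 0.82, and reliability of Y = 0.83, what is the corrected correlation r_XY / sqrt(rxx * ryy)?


r_corrected = rxy / sqrt(rxx * ryy)
= 0.63 / sqrt(0.82 * 0.83)
= 0.63 / sqrt(0.6806)
= 0.63 / 0.824985
r_corrected = 0.7637

0.7637


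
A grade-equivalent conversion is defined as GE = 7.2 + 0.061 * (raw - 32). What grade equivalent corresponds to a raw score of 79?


raw - median = 79 - 32 = 47
slope * diff = 0.061 * 47 = 2.867
GE = 7.2 + 2.867
GE = 10.067

10.067


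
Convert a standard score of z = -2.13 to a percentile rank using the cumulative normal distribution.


CDF(z) = 0.5 * (1 + erf(z/sqrt(2)))
erf(-1.5061) = -0.9668
CDF = 0.0166
Percentile rank = 0.0166 * 100 = 1.66

1.66


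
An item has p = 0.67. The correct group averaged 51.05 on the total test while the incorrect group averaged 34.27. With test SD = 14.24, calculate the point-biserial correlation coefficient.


q = 1 - p = 0.33
rpb = ((M1 - M0) / SD) * sqrt(p * q)
rpb = ((51.05 - 34.27) / 14.24) * sqrt(0.67 * 0.33)
rpb = 0.5541

0.5541


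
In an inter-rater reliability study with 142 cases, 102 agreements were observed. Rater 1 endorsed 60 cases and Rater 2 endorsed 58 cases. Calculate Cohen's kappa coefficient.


P_o = 102/142 = 0.71831
P_e = (60*58 + 82*84) / 20164 = 0.514184
kappa = (P_o - P_e) / (1 - P_e)
kappa = (0.71831 - 0.514184) / (1 - 0.514184)
kappa = 0.4202

0.4202


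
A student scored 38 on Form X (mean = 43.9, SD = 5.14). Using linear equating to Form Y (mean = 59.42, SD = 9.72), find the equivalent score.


slope = SD_Y / SD_X = 9.72 / 5.14 ~ 1.8911
intercept = mean_Y - slope * mean_X = 59.42 - (9.72 / 5.14) * 43.9 ~ -23.5971
Y = slope * X + intercept. To avoid rounding drift from the rounded slope/intercept, evaluate the equivalent form Y = mean_Y + SD_Y * (X - mean_X) / SD_X at full precision:
Y = 59.42 + 9.72 * (38 - 43.9) / 5.14
Y = 59.42 - 9.72 * 5.9 / 5.14
Y = 59.42 - 57.348 / 5.14
Y = 59.42 - 11.1572
Y = 48.2628

48.2628


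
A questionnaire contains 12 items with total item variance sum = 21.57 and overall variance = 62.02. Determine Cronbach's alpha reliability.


alpha = (k/(k-1)) * (1 - sum(si^2)/s_total^2)
= (12/11) * (1 - 21.57/62.02)
alpha = 0.7115

0.7115


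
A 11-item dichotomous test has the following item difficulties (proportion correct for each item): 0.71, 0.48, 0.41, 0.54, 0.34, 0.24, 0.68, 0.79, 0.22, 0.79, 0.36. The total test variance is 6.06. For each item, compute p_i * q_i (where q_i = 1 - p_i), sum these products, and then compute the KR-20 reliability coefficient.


For each item, compute p_i * q_i:
  Item 1: 0.71 * 0.29 = 0.2059
  Item 2: 0.48 * 0.52 = 0.2496
  Item 3: 0.41 * 0.59 = 0.2419
  Item 4: 0.54 * 0.46 = 0.2484
  Item 5: 0.34 * 0.66 = 0.2244
  Item 6: 0.24 * 0.76 = 0.1824
  Item 7: 0.68 * 0.32 = 0.2176
  Item 8: 0.79 * 0.21 = 0.1659
  Item 9: 0.22 * 0.78 = 0.1716
  Item 10: 0.79 * 0.21 = 0.1659
  Item 11: 0.36 * 0.64 = 0.2304
Sum(p_i * q_i) = 0.2059 + 0.2496 + 0.2419 + 0.2484 + 0.2244 + 0.1824 + 0.2176 + 0.1659 + 0.1716 + 0.1659 + 0.2304 = 2.304
KR-20 = (k/(k-1)) * (1 - Sum(p_i*q_i) / Var_total)
= (11/10) * (1 - 2.304/6.06)
= 1.1 * 0.6198
KR-20 = 0.6818

0.6818


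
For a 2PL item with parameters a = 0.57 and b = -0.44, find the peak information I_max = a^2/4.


For 2PL, max info at theta = b = -0.44
I_max = a^2 / 4 = 0.57^2 / 4
= 0.3249 / 4
I_max = 0.0812

0.0812


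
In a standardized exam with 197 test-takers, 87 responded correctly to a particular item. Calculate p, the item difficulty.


Item difficulty p = number correct / total examinees
p = 87 / 197
p = 0.4416

0.4416


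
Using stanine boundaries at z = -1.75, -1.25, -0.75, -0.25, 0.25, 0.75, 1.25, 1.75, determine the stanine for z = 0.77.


Stanine boundaries: [-1.75, -1.25, -0.75, -0.25, 0.25, 0.75, 1.25, 1.75]
z = 0.77
Check each boundary:
  z >= -1.75 -> could be stanine 2
  z >= -1.25 -> could be stanine 3
  z >= -0.75 -> could be stanine 4
  z >= -0.25 -> could be stanine 5
  z >= 0.25 -> could be stanine 6
  z >= 0.75 -> could be stanine 7
  z < 1.25
  z < 1.75
Highest qualifying boundary gives stanine = 7

7


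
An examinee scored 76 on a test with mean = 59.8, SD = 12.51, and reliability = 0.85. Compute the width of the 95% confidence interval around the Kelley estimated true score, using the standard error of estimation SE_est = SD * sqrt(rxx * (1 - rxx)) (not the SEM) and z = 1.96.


True score estimate = 0.85*76 + 0.15*59.8 = 73.57
SE_est = SD * sqrt(rxx * (1 - rxx)) = 12.51 * sqrt(0.85 * 0.15) = 12.51 * sqrt(0.1275) = 4.466963
CI = T_est +/- z * SE_est, so width = 2 * z * SE_est = 2 * 1.96 * 4.466963
Width = 17.5105

17.5105


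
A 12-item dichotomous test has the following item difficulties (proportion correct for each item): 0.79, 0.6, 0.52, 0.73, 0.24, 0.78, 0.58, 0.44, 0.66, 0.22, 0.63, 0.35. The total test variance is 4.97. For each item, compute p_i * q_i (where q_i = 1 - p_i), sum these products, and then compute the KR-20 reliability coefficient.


For each item, compute p_i * q_i:
  Item 1: 0.79 * 0.21 = 0.1659
  Item 2: 0.6 * 0.4 = 0.24
  Item 3: 0.52 * 0.48 = 0.2496
  Item 4: 0.73 * 0.27 = 0.1971
  Item 5: 0.24 * 0.76 = 0.1824
  Item 6: 0.78 * 0.22 = 0.1716
  Item 7: 0.58 * 0.42 = 0.2436
  Item 8: 0.44 * 0.56 = 0.2464
  Item 9: 0.66 * 0.34 = 0.2244
  Item 10: 0.22 * 0.78 = 0.1716
  Item 11: 0.63 * 0.37 = 0.2331
  Item 12: 0.35 * 0.65 = 0.2275
Sum(p_i * q_i) = 0.1659 + 0.24 + 0.2496 + 0.1971 + 0.1824 + 0.1716 + 0.2436 + 0.2464 + 0.2244 + 0.1716 + 0.2331 + 0.2275 = 2.5532
KR-20 = (k/(k-1)) * (1 - Sum(p_i*q_i) / Var_total)
= (12/11) * (1 - 2.5532/4.97)
= 1.0909 * 0.4863
KR-20 = 0.5305

0.5305


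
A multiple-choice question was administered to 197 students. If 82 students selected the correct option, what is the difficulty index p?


Item difficulty p = number correct / total examinees
p = 82 / 197
p = 0.4162

0.4162


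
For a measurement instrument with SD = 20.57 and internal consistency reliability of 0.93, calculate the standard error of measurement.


SEM = SD * sqrt(1 - rxx)
SEM = 20.57 * sqrt(1 - 0.93)
SEM = 20.57 * sqrt(0.07) = 20.57 * 0.264575
SEM = 5.4423

5.4423


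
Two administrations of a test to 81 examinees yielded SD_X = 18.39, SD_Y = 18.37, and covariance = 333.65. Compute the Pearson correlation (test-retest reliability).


r = cov(X,Y) / (SD_X * SD_Y)
r = 333.65 / (18.39 * 18.37)
r = 333.65 / 337.8243
r = 0.9876

0.9876


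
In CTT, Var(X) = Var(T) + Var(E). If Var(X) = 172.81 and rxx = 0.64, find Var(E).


var_true = rxx * var_obs = 0.64 * 172.81 = 110.5984
var_error = var_obs - var_true
var_error = 172.81 - 110.5984
var_error = 62.2116

62.2116


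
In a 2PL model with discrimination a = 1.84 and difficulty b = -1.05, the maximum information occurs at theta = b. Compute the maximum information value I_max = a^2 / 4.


For 2PL, max info at theta = b = -1.05
I_max = a^2 / 4 = 1.84^2 / 4
= 3.3856 / 4
I_max = 0.8464

0.8464


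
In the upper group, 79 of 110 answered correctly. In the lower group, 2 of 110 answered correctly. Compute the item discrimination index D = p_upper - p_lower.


p_upper = 79/110 = 0.7182
p_lower = 2/110 = 0.0182
D = 0.7182 - 0.0182 = 0.7

0.7


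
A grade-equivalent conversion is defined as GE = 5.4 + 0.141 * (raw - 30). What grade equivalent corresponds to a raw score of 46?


raw - median = 46 - 30 = 16
slope * diff = 0.141 * 16 = 2.256
GE = 5.4 + 2.256
GE = 7.656

7.656


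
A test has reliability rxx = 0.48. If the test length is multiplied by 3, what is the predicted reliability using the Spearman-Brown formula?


r_new = (n * rxx) / (1 + (n-1) * rxx)
r_new = (3 * 0.48) / (1 + 2 * 0.48)
r_new = 1.44 / 1.96
r_new = 0.7347

0.7347


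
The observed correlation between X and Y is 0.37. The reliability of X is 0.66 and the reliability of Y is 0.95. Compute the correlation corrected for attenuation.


r_corrected = rxy / sqrt(rxx * ryy)
= 0.37 / sqrt(0.66 * 0.95)
= 0.37 / sqrt(0.627)
= 0.37 / 0.791833
r_corrected = 0.4673

0.4673


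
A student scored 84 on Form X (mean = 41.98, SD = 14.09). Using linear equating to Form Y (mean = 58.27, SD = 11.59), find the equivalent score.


slope = SD_Y / SD_X = 11.59 / 14.09 ~ 0.8226
intercept = mean_Y - slope * mean_X = 58.27 - (11.59 / 14.09) * 41.98 ~ 23.7385
Y = slope * X + intercept. To avoid rounding drift from the rounded slope/intercept, evaluate the equivalent form Y = mean_Y + SD_Y * (X - mean_X) / SD_X at full precision:
Y = 58.27 + 11.59 * (84 - 41.98) / 14.09
Y = 58.27 + 11.59 * 42.02 / 14.09
Y = 58.27 + 487.0118 / 14.09
Y = 58.27 + 34.5644
Y = 92.8344

92.8344


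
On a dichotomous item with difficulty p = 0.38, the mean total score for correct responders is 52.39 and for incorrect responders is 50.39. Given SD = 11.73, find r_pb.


q = 1 - p = 0.62
rpb = ((M1 - M0) / SD) * sqrt(p * q)
rpb = ((52.39 - 50.39) / 11.73) * sqrt(0.38 * 0.62)
rpb = 0.0828

0.0828


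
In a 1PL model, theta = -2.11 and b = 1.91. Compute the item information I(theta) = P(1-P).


P = 1/(1+exp(-(-2.11-1.91))) = 0.0176
I = P*(1-P) = 0.0176 * 0.9824
I = 0.0173

0.0173


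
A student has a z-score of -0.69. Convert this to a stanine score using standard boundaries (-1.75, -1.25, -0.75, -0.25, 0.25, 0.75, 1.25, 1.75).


Stanine boundaries: [-1.75, -1.25, -0.75, -0.25, 0.25, 0.75, 1.25, 1.75]
z = -0.69
Check each boundary:
  z >= -1.75 -> could be stanine 2
  z >= -1.25 -> could be stanine 3
  z >= -0.75 -> could be stanine 4
  z < -0.25
  z < 0.25
  z < 0.75
  z < 1.25
  z < 1.75
Highest qualifying boundary gives stanine = 4

4


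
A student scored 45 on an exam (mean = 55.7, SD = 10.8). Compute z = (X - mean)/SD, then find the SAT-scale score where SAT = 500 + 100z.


z = (X - mean) / SD = (45 - 55.7) / 10.8
z = -10.7 / 10.8
z = -0.9907
SAT-scale = SAT = 500 + 100z
Carry z at full precision (z = -10.7 / 10.8) into the conversion:
SAT-scale = 500 + 100 * (-10.7 / 10.8) = 500 + -1070 / 10.8
SAT-scale = 500 + -99.0741
SAT-scale = 400.9259

400.9259


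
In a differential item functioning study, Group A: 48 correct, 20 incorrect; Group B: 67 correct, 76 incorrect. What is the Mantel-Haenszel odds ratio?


Odds_A = 48/20 = 2.4
Odds_B = 67/76 = 0.8816
OR = Odds_A / Odds_B = 2.4 / 0.8816
Exactly, OR = (48 * 76) / (20 * 67) = 3648 / 1340
OR = 2.7224

2.7224
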